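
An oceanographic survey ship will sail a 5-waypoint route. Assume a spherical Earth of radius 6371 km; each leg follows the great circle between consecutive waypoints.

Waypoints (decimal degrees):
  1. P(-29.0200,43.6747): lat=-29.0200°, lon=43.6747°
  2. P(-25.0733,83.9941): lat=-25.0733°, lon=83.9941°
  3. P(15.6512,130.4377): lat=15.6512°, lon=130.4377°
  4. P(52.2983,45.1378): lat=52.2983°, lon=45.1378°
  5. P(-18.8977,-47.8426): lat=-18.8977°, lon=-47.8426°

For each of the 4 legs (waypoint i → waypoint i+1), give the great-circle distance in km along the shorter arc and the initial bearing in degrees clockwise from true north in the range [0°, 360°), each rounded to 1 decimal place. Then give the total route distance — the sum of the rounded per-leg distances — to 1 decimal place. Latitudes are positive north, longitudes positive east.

Leg 1: φ1=-0.5064945, φ2=-0.4376116, Δφ=0.0688829, Δλ=0.7037063 rad; a=sin²(Δφ/2)+cosφ1·cosφ2·sin²(Δλ/2)=0.0952615039; c=2·atan2(√a, √(1-a))=0.627535514; dist=6371·c=3998.029 ≈ 3998.0 km; running total=3998.0 km
Leg 1 bearing: y=sinΔλ·cosφ2=0.58607430, x=cosφ1·sinφ2-sinφ1·cosφ2·cosΔλ=-0.03555151; θ=atan2(y, x)=93.4713° ≈ 93.5°
Leg 2: φ1=-0.4376116, φ2=0.2731650, Δφ=0.7107766, Δλ=0.8105937 rad; a=sin²(Δφ/2)+cosφ1·cosφ2·sin²(Δλ/2)=0.2566668538; c=2·atan2(√a, √(1-a))=1.062526758; dist=6371·c=6769.358 ≈ 6769.4 km; running total=10767.4 km
Leg 2 bearing: y=sinΔλ·cosφ2=0.69782604, x=cosφ1·sinφ2-sinφ1·cosφ2·cosΔλ=0.52554233; θ=atan2(y, x)=53.0161° ≈ 53.0°
Leg 3: φ1=0.2731650, φ2=0.9127775, Δφ=0.6396126, Δλ=-1.4887641 rad; a=sin²(Δφ/2)+cosφ1·cosφ2·sin²(Δλ/2)=0.3691478487; c=2·atan2(√a, √(1-a))=1.306008700; dist=6371·c=8320.581 ≈ 8320.6 km; running total=19088.0 km
Leg 3 bearing: y=sinΔλ·cosφ2=-0.60949402, x=cosφ1·sinφ2-sinφ1·cosφ2·cosΔλ=0.74835012; θ=atan2(y, x)=-39.1611° <0 so +360° → 320.8389° ≈ 320.8°
Leg 4: φ1=0.9127775, φ2=-0.3298271, Δφ=-1.2426046, Δλ=-1.6228141 rad; a=sin²(Δφ/2)+cosφ1·cosφ2·sin²(Δλ/2)=0.6431692012; c=2·atan2(√a, √(1-a))=1.861199356; dist=6371·c=11857.701 ≈ 11857.7 km; running total=30945.7 km
Leg 4 bearing: y=sinΔλ·cosφ2=-0.94481865, x=cosφ1·sinφ2-sinφ1·cosφ2·cosΔλ=-0.15914785; θ=atan2(y, x)=-99.5613° <0 so +360° → 260.4387° ≈ 260.4°

Leg 1: dist=3998.0 km, bearing=93.5°
Leg 2: dist=6769.4 km, bearing=53.0°
Leg 3: dist=8320.6 km, bearing=320.8°
Leg 4: dist=11857.7 km, bearing=260.4°
Total: 30945.7 km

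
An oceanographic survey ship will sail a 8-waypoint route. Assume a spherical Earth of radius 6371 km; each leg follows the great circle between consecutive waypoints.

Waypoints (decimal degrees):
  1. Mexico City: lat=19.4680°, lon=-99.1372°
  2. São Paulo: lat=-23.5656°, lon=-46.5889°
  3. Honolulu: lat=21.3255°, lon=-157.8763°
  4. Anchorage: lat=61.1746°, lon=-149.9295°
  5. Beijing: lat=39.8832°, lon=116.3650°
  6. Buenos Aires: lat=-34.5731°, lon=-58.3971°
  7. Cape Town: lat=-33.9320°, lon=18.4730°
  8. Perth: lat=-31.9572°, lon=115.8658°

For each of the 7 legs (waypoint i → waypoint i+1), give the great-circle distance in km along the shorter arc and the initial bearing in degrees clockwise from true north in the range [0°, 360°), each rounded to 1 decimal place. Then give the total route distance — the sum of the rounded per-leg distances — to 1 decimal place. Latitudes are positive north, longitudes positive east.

Leg 1: φ1=0.3397807, φ2=-0.4112973, Δφ=-0.7510780, Δλ=0.9171409 rad; a=sin²(Δφ/2)+cosφ1·cosφ2·sin²(Δλ/2)=0.3038661955; c=2·atan2(√a, √(1-a))=1.167700835; dist=6371·c=7439.422 ≈ 7439.4 km; running total=7439.4 km
Leg 1 bearing: y=sinΔλ·cosφ2=0.72766012, x=cosφ1·sinφ2-sinφ1·cosφ2·cosΔλ=-0.56270496; θ=atan2(y, x)=127.7150° ≈ 127.7°
Leg 2: φ1=-0.4112973, φ2=0.3722002, Δφ=0.7834975, Δλ=-1.9423315 rad; a=sin²(Δφ/2)+cosφ1·cosφ2·sin²(Δλ/2)=0.7276888018; c=2·atan2(√a, √(1-a))=2.043592626; dist=6371·c=13019.729 ≈ 13019.7 km; running total=20459.1 km
Leg 2 bearing: y=sinΔλ·cosφ2=-0.86797223, x=cosφ1·sinφ2-sinφ1·cosφ2·cosΔλ=0.19812989; θ=atan2(y, x)=-77.1415° <0 so +360° → 282.8585° ≈ 282.9°
Leg 3: φ1=0.3722002, φ2=1.0676982, Δφ=0.6954980, Δλ=0.1386978 rad; a=sin²(Δφ/2)+cosφ1·cosφ2·sin²(Δλ/2)=0.1182891781; c=2·atan2(√a, √(1-a))=0.702202190; dist=6371·c=4473.730 ≈ 4473.7 km; running total=24932.8 km
Leg 3 bearing: y=sinΔλ·cosφ2=0.06665786, x=cosφ1·sinφ2-sinφ1·cosφ2·cosΔλ=0.64245165; θ=atan2(y, x)=5.9236° ≈ 5.9°
Leg 4: φ1=1.0676982, φ2=0.6960932, Δφ=-0.3716050, Δλ=4.6477158 rad; a=sin²(Δφ/2)+cosφ1·cosφ2·sin²(Δλ/2)=0.2310691094; c=2·atan2(√a, √(1-a))=1.002897616; dist=6371·c=6389.461 ≈ 6389.5 km; running total=31322.3 km
Leg 4 bearing: y=sinΔλ·cosφ2=-0.76574899, x=cosφ1·sinφ2-sinφ1·cosφ2·cosΔλ=0.35260912; θ=atan2(y, x)=-65.2751° <0 so +360° → 294.7249° ≈ 294.7°
Leg 5: φ1=0.6960932, φ2=-0.6034144, Δφ=-1.2995076, Δλ=-3.0501741 rad; a=sin²(Δφ/2)+cosφ1·cosφ2·sin²(Δλ/2)=0.9965349886; c=2·atan2(√a, √(1-a))=3.023795864; dist=6371·c=19264.603 ≈ 19264.6 km; running total=50586.9 km
Leg 5 bearing: y=sinΔλ·cosφ2=-0.07516953, x=cosφ1·sinφ2-sinφ1·cosφ2·cosΔλ=0.09034136; θ=atan2(y, x)=-39.7625° <0 so +360° → 320.2375° ≈ 320.2°
Leg 6: φ1=-0.6034144, φ2=-0.5922251, Δφ=0.0111893, Δλ=1.3416363 rad; a=sin²(Δφ/2)+cosφ1·cosφ2·sin²(Δλ/2)=0.2640250593; c=2·atan2(√a, √(1-a))=1.079295166; dist=6371·c=6876.189 ≈ 6876.2 km; running total=57463.1 km
Leg 6 bearing: y=sinΔλ·cosφ2=0.80801025, x=cosφ1·sinφ2-sinφ1·cosφ2·cosΔλ=-0.35267938; θ=atan2(y, x)=113.5803° ≈ 113.6°
Leg 7: φ1=-0.5922251, φ2=-0.5577584, Δφ=0.0344668, Δλ=1.6998250 rad; a=sin²(Δφ/2)+cosφ1·cosφ2·sin²(Δλ/2)=0.3975633538; c=2·atan2(√a, √(1-a))=1.364462075; dist=6371·c=8692.988 ≈ 8693.0 km; running total=66156.1 km
Leg 7 bearing: y=sinΔλ·cosφ2=0.84139089, x=cosφ1·sinφ2-sinφ1·cosφ2·cosΔλ=-0.50008830; θ=atan2(y, x)=120.7255° ≈ 120.7°

Leg 1: dist=7439.4 km, bearing=127.7°
Leg 2: dist=13019.7 km, bearing=282.9°
Leg 3: dist=4473.7 km, bearing=5.9°
Leg 4: dist=6389.5 km, bearing=294.7°
Leg 5: dist=19264.6 km, bearing=320.2°
Leg 6: dist=6876.2 km, bearing=113.6°
Leg 7: dist=8693.0 km, bearing=120.7°
Total: 66156.1 km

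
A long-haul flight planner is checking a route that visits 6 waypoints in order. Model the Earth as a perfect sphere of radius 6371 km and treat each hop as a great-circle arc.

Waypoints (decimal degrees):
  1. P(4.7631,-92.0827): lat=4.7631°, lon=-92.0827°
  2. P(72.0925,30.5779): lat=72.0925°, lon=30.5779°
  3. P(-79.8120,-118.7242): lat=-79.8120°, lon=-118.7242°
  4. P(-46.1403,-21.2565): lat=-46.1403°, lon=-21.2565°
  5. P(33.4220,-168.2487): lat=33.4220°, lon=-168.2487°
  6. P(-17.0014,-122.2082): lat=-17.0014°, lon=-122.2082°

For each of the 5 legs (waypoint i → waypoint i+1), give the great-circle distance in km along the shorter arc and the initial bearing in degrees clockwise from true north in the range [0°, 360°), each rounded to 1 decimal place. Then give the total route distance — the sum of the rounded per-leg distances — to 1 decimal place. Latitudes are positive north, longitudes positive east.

Leg 1: dist=10558.4 km, bearing=15.1°
Leg 2: dist=18849.7 km, bearing=209.8°
Leg 3: dist=5123.1 km, bearing=107.5°
Leg 4: dist=16890.4 km, bearing=254.9°
Leg 5: dist=7434.4 km, bearing=131.5°
Total: 58856.0 km

Leg 1: φ1=0.0831318, φ2=1.2582515, Δφ=1.1751197, Δλ=2.1408313 rad; a=sin²(Δφ/2)+cosφ1·cosφ2·sin²(Δλ/2)=0.5431747006; c=2·atan2(√a, √(1-a))=1.657253396; dist=6371·c=10558.361 ≈ 10558.4 km; running total=10558.4 km
Leg 1 bearing: y=sinΔλ·cosφ2=0.25886290, x=cosφ1·sinφ2-sinφ1·cosφ2·cosΔλ=0.96204666; θ=atan2(y, x)=15.0602° ≈ 15.1°
Leg 2: φ1=1.2582515, φ2=-1.3929822, Δφ=-2.6512337, Δλ=-2.6058132 rad; a=sin²(Δφ/2)+cosφ1·cosφ2·sin²(Δλ/2)=0.9916581834; c=2·atan2(√a, √(1-a))=2.958670641; dist=6371·c=18849.691 ≈ 18849.7 km; running total=29408.1 km
Leg 2 bearing: y=sinΔλ·cosφ2=-0.09029855, x=cosφ1·sinφ2-sinφ1·cosφ2·cosΔλ=-0.15790850; θ=atan2(y, x)=-150.2373° <0 so +360° → 209.7627° ≈ 209.8°
Leg 3: φ1=-1.3929822, φ2=-0.8053002, Δφ=0.5876820, Δλ=1.7011323 rad; a=sin²(Δφ/2)+cosφ1·cosφ2·sin²(Δλ/2)=0.1531293816; c=2·atan2(√a, √(1-a))=0.804125638; dist=6371·c=5123.084 ≈ 5123.1 km; running total=34531.2 km
Leg 3 bearing: y=sinΔλ·cosφ2=0.68701791, x=cosφ1·sinφ2-sinφ1·cosφ2·cosΔλ=-0.21617005; θ=atan2(y, x)=107.4662° ≈ 107.5°
Leg 4: φ1=-0.8053002, φ2=0.5833239, Δφ=1.3886241, Δλ=-2.5654979 rad; a=sin²(Δφ/2)+cosφ1·cosφ2·sin²(Δλ/2)=0.9410610585; c=2·atan2(√a, √(1-a))=2.651145051; dist=6371·c=16890.445 ≈ 16890.4 km; running total=51421.6 km
Leg 4 bearing: y=sinΔλ·cosφ2=-0.45467087, x=cosφ1·sinφ2-sinφ1·cosφ2·cosΔλ=-0.12302427; θ=atan2(y, x)=-105.1405° <0 so +360° → 254.8595° ≈ 254.9°
Leg 5: φ1=0.5833239, φ2=-0.2967304, Δφ=-0.8800544, Δλ=0.8035583 rad; a=sin²(Δφ/2)+cosφ1·cosφ2·sin²(Δλ/2)=0.3035042272; c=2·atan2(√a, √(1-a))=1.166913688; dist=6371·c=7434.407 ≈ 7434.4 km; running total=58856.0 km
Leg 5 bearing: y=sinΔλ·cosφ2=0.68837233, x=cosφ1·sinφ2-sinφ1·cosφ2·cosΔλ=-0.60967301; θ=atan2(y, x)=131.5305° ≈ 131.5°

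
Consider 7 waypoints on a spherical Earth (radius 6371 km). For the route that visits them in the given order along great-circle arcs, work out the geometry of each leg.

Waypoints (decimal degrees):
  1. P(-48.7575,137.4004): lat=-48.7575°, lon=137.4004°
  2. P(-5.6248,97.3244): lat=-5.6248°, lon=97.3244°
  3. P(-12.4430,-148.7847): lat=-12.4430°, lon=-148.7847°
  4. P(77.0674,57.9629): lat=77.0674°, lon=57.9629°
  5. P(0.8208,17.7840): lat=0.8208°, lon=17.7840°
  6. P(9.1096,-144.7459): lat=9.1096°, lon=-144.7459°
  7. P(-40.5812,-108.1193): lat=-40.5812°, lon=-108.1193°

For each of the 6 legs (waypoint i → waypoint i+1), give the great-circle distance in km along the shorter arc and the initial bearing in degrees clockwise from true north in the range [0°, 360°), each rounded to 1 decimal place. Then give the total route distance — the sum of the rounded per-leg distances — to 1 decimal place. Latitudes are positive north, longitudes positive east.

Leg 1: dist=6099.0 km, bearing=308.4°
Leg 2: dist=12439.1 km, bearing=105.8°
Leg 3: dist=12665.3 km, bearing=353.7°
Leg 4: dist=8822.5 km, bearing=221.0°
Leg 5: dist=17787.2 km, bearing=300.1°
Leg 6: dist=6680.3 km, bearing=148.5°
Total: 64493.4 km

Leg 1: φ1=-0.8509789, φ2=-0.0981713, Δφ=0.7528076, Δλ=-0.6994582 rad; a=sin²(Δφ/2)+cosφ1·cosφ2·sin²(Δλ/2)=0.2121397956; c=2·atan2(√a, √(1-a))=0.957311376; dist=6371·c=6099.031 ≈ 6099.0 km; running total=6099.0 km
Leg 1 bearing: y=sinΔλ·cosφ2=-0.64070330, x=cosφ1·sinφ2-sinφ1·cosφ2·cosΔλ=0.50798159; θ=atan2(y, x)=-51.5909° <0 so +360° → 308.4091° ≈ 308.4°
Leg 2: φ1=-0.0981713, φ2=-0.2171713, Δφ=-0.1190000, Δλ=-4.2954141 rad; a=sin²(Δφ/2)+cosφ1·cosφ2·sin²(Δλ/2)=0.6862301474; c=2·atan2(√a, √(1-a))=1.952454984; dist=6371·c=12439.091 ≈ 12439.1 km; running total=18538.1 km
Leg 2 bearing: y=sinΔλ·cosφ2=0.89284173, x=cosφ1·sinφ2-sinφ1·cosφ2·cosΔλ=-0.25319356; θ=atan2(y, x)=105.8324° ≈ 105.8°
Leg 3: φ1=-0.2171713, φ2=1.3450799, Δφ=1.5622512, Δλ=3.6084263 rad; a=sin²(Δφ/2)+cosφ1·cosφ2·sin²(Δλ/2)=0.7025826564; c=2·atan2(√a, √(1-a))=1.987955969; dist=6371·c=12665.267 ≈ 12665.3 km; running total=31203.4 km
Leg 3 bearing: y=sinΔλ·cosφ2=-0.10072577, x=cosφ1·sinφ2-sinφ1·cosφ2·cosΔλ=0.90867782; θ=atan2(y, x)=-6.3253° <0 so +360° → 353.6747° ≈ 353.7°
Leg 4: φ1=1.3450799, φ2=0.0143257, Δφ=-1.3307542, Δλ=-0.7012541 rad; a=sin²(Δφ/2)+cosφ1·cosφ2·sin²(Δλ/2)=0.4075307101; c=2·atan2(√a, √(1-a))=1.384786963; dist=6371·c=8822.478 ≈ 8822.5 km; running total=40025.9 km
Leg 4 bearing: y=sinΔλ·cosφ2=-0.64511016, x=cosφ1·sinφ2-sinφ1·cosφ2·cosΔλ=-0.74137076; θ=atan2(y, x)=-138.9716° <0 so +360° → 221.0284° ≈ 221.0°
Leg 5: φ1=0.0143257, φ2=0.1589925, Δφ=0.1446669, Δλ=-2.8366819 rad; a=sin²(Δφ/2)+cosφ1·cosφ2·sin²(Δλ/2)=0.9697390804; c=2·atan2(√a, √(1-a))=2.791900303; dist=6371·c=17787.197 ≈ 17787.2 km; running total=57813.1 km
Leg 5 bearing: y=sinΔλ·cosφ2=-0.29642162, x=cosφ1·sinφ2-sinφ1·cosφ2·cosΔλ=0.17179932; θ=atan2(y, x)=-59.9044° <0 so +360° → 300.0956° ≈ 300.1°
Leg 6: φ1=0.1589925, φ2=-0.7082756, Δφ=-0.8672681, Δλ=0.6392548 rad; a=sin²(Δφ/2)+cosφ1·cosφ2·sin²(Δλ/2)=0.2505818474; c=2·atan2(√a, √(1-a))=1.048540750; dist=6371·c=6680.253 ≈ 6680.3 km; running total=64493.4 km
Leg 6 bearing: y=sinΔλ·cosφ2=0.45310675, x=cosφ1·sinφ2-sinφ1·cosφ2·cosΔλ=-0.73882110; θ=atan2(y, x)=148.4799° ≈ 148.5°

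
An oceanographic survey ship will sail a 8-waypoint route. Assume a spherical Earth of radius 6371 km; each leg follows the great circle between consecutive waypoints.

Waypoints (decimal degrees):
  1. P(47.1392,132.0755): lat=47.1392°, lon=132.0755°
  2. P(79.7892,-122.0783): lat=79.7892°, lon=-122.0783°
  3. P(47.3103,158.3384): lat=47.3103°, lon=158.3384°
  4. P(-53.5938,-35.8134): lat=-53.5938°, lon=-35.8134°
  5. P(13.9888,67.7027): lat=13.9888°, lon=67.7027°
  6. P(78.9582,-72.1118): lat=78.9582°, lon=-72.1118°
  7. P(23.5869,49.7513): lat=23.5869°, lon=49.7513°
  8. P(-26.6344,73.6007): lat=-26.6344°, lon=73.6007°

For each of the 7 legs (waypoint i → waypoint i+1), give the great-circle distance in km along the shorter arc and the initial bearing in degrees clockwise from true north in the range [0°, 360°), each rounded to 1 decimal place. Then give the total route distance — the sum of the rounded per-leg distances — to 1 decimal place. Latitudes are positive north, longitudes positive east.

Leg 1: φ1=0.8227342, φ2=1.3925842, Δφ=0.5698500, Δλ=-4.4358206 rad; a=sin²(Δφ/2)+cosφ1·cosφ2·sin²(Δλ/2)=0.1557633043; c=2·atan2(√a, √(1-a))=0.811414290; dist=6371·c=5169.520 ≈ 5169.5 km; running total=5169.5 km
Leg 1 bearing: y=sinΔλ·cosφ2=0.17053365, x=cosφ1·sinφ2-sinφ1·cosφ2·cosΔλ=0.70492742; θ=atan2(y, x)=13.5995° ≈ 13.6°
Leg 2: φ1=1.3925842, φ2=0.8257205, Δφ=-0.5668637, Δλ=4.8941947 rad; a=sin²(Δφ/2)+cosφ1·cosφ2·sin²(Δλ/2)=0.1274365312; c=2·atan2(√a, √(1-a))=0.730071173; dist=6371·c=4651.283 ≈ 4651.3 km; running total=9820.8 km
Leg 2 bearing: y=sinΔλ·cosφ2=-0.66685285, x=cosφ1·sinφ2-sinφ1·cosφ2·cosΔλ=0.00965036; θ=atan2(y, x)=-89.1709° <0 so +360° → 270.8291° ≈ 270.8°
Leg 3: φ1=0.8257205, φ2=-0.9353883, Δφ=-1.7611088, Δλ=-3.3885882 rad; a=sin²(Δφ/2)+cosφ1·cosφ2·sin²(Δλ/2)=0.9908899103; c=2·atan2(√a, √(1-a))=2.950408036; dist=6371·c=18797.0496 ≈ 18797.0 km; running total=28617.8 km
Leg 3 bearing: y=sinΔλ·cosφ2=0.14510732, x=cosφ1·sinφ2-sinφ1·cosφ2·cosΔλ=-0.12268761; θ=atan2(y, x)=130.2144° ≈ 130.2°
Leg 4: φ1=-0.9353883, φ2=0.2441506, Δφ=1.1795389, Δλ=1.8066968 rad; a=sin²(Δφ/2)+cosφ1·cosφ2·sin²(Δλ/2)=0.6645763992; c=2·atan2(√a, √(1-a))=1.906202565; dist=6371·c=12144.417 ≈ 12144.4 km; running total=40762.2 km
Leg 4 bearing: y=sinΔλ·cosφ2=0.94346865, x=cosφ1·sinφ2-sinφ1·cosφ2·cosΔλ=-0.03905552; θ=atan2(y, x)=92.3704° ≈ 92.4°
Leg 5: φ1=0.2441506, φ2=1.3780806, Δφ=1.1339299, Δλ=-2.4402234 rad; a=sin²(Δφ/2)+cosφ1·cosφ2·sin²(Δλ/2)=0.4523604209; c=2·atan2(√a, √(1-a))=1.475372417; dist=6371·c=9399.598 ≈ 9399.6 km; running total=50161.8 km
Leg 5 bearing: y=sinΔλ·cosφ2=-0.12358432, x=cosφ1·sinφ2-sinφ1·cosφ2·cosΔλ=0.98774936; θ=atan2(y, x)=-7.1316° <0 so +360° → 352.8684° ≈ 352.9°
Leg 6: φ1=1.3780806, φ2=0.4116691, Δφ=-0.9664115, Δλ=2.1269123 rad; a=sin²(Δφ/2)+cosφ1·cosφ2·sin²(Δλ/2)=0.3499627997; c=2·atan2(√a, √(1-a))=1.266025679; dist=6371·c=8065.8496 ≈ 8065.8 km; running total=58227.6 km
Leg 6 bearing: y=sinΔλ·cosφ2=0.77835544, x=cosφ1·sinφ2-sinφ1·cosφ2·cosΔλ=0.55146910; θ=atan2(y, x)=54.6822° ≈ 54.7°
Leg 7: φ1=0.4116691, φ2=-0.4648580, Δφ=-0.8765270, Δλ=0.4162506 rad; a=sin²(Δφ/2)+cosφ1·cosφ2·sin²(Δλ/2)=0.2150633622; c=2·atan2(√a, √(1-a))=0.964444696; dist=6371·c=6144.477 ≈ 6144.5 km; running total=64372.1 km
Leg 7 bearing: y=sinΔλ·cosφ2=0.36142821, x=cosφ1·sinφ2-sinφ1·cosφ2·cosΔλ=-0.73797974; θ=atan2(y, x)=153.9065° ≈ 153.9°

Leg 1: dist=5169.5 km, bearing=13.6°
Leg 2: dist=4651.3 km, bearing=270.8°
Leg 3: dist=18797.0 km, bearing=130.2°
Leg 4: dist=12144.4 km, bearing=92.4°
Leg 5: dist=9399.6 km, bearing=352.9°
Leg 6: dist=8065.8 km, bearing=54.7°
Leg 7: dist=6144.5 km, bearing=153.9°
Total: 64372.1 km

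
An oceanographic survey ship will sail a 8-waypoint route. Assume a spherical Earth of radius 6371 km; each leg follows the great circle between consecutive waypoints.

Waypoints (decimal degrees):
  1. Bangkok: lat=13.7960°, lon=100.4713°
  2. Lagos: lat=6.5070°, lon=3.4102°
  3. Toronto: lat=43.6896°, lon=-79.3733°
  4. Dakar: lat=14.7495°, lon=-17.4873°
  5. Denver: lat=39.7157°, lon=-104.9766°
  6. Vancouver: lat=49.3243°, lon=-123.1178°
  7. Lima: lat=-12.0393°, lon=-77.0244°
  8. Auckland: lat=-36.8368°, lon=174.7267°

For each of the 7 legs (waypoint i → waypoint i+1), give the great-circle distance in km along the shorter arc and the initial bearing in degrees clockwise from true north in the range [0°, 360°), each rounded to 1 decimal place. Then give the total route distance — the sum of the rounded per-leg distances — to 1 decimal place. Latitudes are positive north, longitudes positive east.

Leg 1: φ1=0.2407856, φ2=0.1135686, Δφ=-0.1272170, Δλ=-1.6940358 rad; a=sin²(Δφ/2)+cosφ1·cosφ2·sin²(Δλ/2)=0.5457941463; c=2·atan2(√a, √(1-a))=1.662513152; dist=6371·c=10591.871 ≈ 10591.9 km; running total=10591.9 km
Leg 1 bearing: y=sinΔλ·cosφ2=-0.98602250, x=cosφ1·sinφ2-sinφ1·cosφ2·cosΔλ=0.13918049; θ=atan2(y, x)=-81.9656° <0 so +360° → 278.0344° ≈ 278.0°
Leg 2: φ1=0.1135686, φ2=0.7625274, Δφ=0.6489588, Δλ=-1.4448446 rad; a=sin²(Δφ/2)+cosφ1·cosφ2·sin²(Δλ/2)=0.4157359676; c=2·atan2(√a, √(1-a))=1.401460143; dist=6371·c=8928.703 ≈ 8928.7 km; running total=19520.6 km
Leg 2 bearing: y=sinΔλ·cosφ2=-0.71736461, x=cosφ1·sinφ2-sinφ1·cosφ2·cosΔλ=0.67600762; θ=atan2(y, x)=-46.7001° <0 so +360° → 313.2999° ≈ 313.3°
Leg 3: φ1=0.7625274, φ2=0.2574273, Δφ=-0.5051000, Δλ=1.0801145 rad; a=sin²(Δφ/2)+cosφ1·cosφ2·sin²(Δλ/2)=0.2473131268; c=2·atan2(√a, √(1-a))=1.040981288; dist=6371·c=6632.092 ≈ 6632.1 km; running total=26152.7 km
Leg 3 bearing: y=sinΔλ·cosφ2=0.85294784, x=cosφ1·sinφ2-sinφ1·cosφ2·cosΔλ=-0.13068037; θ=atan2(y, x)=98.7106° ≈ 98.7°
Leg 4: φ1=0.2574273, φ2=0.6931697, Δφ=0.4357424, Δλ=-1.5269763 rad; a=sin²(Δφ/2)+cosφ1·cosφ2·sin²(Δλ/2)=0.4023669696; c=2·atan2(√a, √(1-a))=1.374267601; dist=6371·c=8755.459 ≈ 8755.5 km; running total=34908.2 km
Leg 4 bearing: y=sinΔλ·cosφ2=-0.76848608, x=cosφ1·sinφ2-sinφ1·cosφ2·cosΔλ=0.60934416; θ=atan2(y, x)=-51.5886° <0 so +360° → 308.4114° ≈ 308.4°
Leg 5: φ1=0.6931697, φ2=0.8608714, Δφ=0.1677017, Δλ=-0.3166237 rad; a=sin²(Δφ/2)+cosφ1·cosφ2·sin²(Δλ/2)=0.0194753495; c=2·atan2(√a, √(1-a))=0.280022207; dist=6371·c=1784.021 ≈ 1784.0 km; running total=36692.2 km
Leg 5 bearing: y=sinΔλ·cosφ2=-0.20293712, x=cosφ1·sinφ2-sinφ1·cosφ2·cosΔλ=0.18761867; θ=atan2(y, x)=-47.2461° <0 so +360° → 312.7539° ≈ 312.8°
Leg 6: φ1=0.8608714, φ2=-0.2101254, Δφ=-1.0709969, Δλ=0.8044816 rad; a=sin²(Δφ/2)+cosφ1·cosφ2·sin²(Δλ/2)=0.3580678707; c=2·atan2(√a, √(1-a))=1.282974572; dist=6371·c=8173.831 ≈ 8173.8 km; running total=44866.0 km
Leg 6 bearing: y=sinΔλ·cosφ2=0.70462430, x=cosφ1·sinφ2-sinφ1·cosφ2·cosΔλ=-0.65032737; θ=atan2(y, x)=132.7052° ≈ 132.7°
Leg 7: φ1=-0.2101254, φ2=-0.6429234, Δφ=-0.4327980, Δλ=4.3938856 rad; a=sin²(Δφ/2)+cosφ1·cosφ2·sin²(Δλ/2)=0.5600296348; c=2·atan2(√a, √(1-a))=1.691145910; dist=6371·c=10774.291 ≈ 10774.3 km; running total=55640.3 km
Leg 7 bearing: y=sinΔλ·cosφ2=-0.76009315, x=cosφ1·sinφ2-sinφ1·cosφ2·cosΔλ=-0.63862679; θ=atan2(y, x)=-130.0368° <0 so +360° → 229.9632° ≈ 230.0°

Leg 1: dist=10591.9 km, bearing=278.0°
Leg 2: dist=8928.7 km, bearing=313.3°
Leg 3: dist=6632.1 km, bearing=98.7°
Leg 4: dist=8755.5 km, bearing=308.4°
Leg 5: dist=1784.0 km, bearing=312.8°
Leg 6: dist=8173.8 km, bearing=132.7°
Leg 7: dist=10774.3 km, bearing=230.0°
Total: 55640.3 km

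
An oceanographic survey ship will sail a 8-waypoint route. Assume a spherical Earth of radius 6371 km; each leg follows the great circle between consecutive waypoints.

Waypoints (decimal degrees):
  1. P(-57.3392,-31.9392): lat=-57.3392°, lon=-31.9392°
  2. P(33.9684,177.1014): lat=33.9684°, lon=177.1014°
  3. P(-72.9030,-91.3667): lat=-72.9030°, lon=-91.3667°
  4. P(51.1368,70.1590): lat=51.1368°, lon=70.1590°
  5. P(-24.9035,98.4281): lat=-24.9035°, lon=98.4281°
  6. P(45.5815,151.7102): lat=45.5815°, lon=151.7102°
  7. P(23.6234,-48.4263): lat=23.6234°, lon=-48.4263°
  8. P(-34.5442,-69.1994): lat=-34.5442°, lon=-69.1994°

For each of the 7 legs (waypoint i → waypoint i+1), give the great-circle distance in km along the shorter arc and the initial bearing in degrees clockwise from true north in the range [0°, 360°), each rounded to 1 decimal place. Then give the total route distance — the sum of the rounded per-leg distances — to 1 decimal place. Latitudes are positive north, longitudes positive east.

Leg 1: dist=16624.4 km, bearing=232.5°
Leg 2: dist=13646.1 km, bearing=159.6°
Leg 3: dist=17436.4 km, bearing=149.7°
Leg 4: dist=8897.4 km, bearing=154.1°
Leg 5: dist=9505.1 km, bearing=34.2°
Leg 6: dist=12054.8 km, bearing=19.4°
Leg 7: dist=6829.7 km, bearing=199.4°
Total: 84993.9 km

Leg 1: φ1=-1.0007578, φ2=0.5928604, Δφ=1.5936183, Δλ=3.6484467 rad; a=sin²(Δφ/2)+cosφ1·cosφ2·sin²(Δλ/2)=0.9308433926; c=2·atan2(√a, √(1-a))=2.609380780; dist=6371·c=16624.365 ≈ 16624.4 km; running total=16624.4 km
Leg 1 bearing: y=sinΔλ·cosφ2=-0.40258874, x=cosφ1·sinφ2-sinφ1·cosφ2·cosΔλ=-0.30889835; θ=atan2(y, x)=-127.4983° <0 so +360° → 232.5017° ≈ 232.5°
Leg 2: φ1=0.5928604, φ2=-1.2723974, Δφ=-1.8652578, Δλ=-4.6856523 rad; a=sin²(Δφ/2)+cosφ1·cosφ2·sin²(Δλ/2)=0.7702811626; c=2·atan2(√a, √(1-a))=2.141901690; dist=6371·c=13646.056 ≈ 13646.1 km; running total=30270.5 km
Leg 2 bearing: y=sinΔλ·cosφ2=0.29388521, x=cosφ1·sinφ2-sinφ1·cosφ2·cosΔλ=-0.78830442; θ=atan2(y, x)=159.5542° ≈ 159.6°
Leg 3: φ1=-1.2723974, φ2=0.8925055, Δφ=2.1649029, Δλ=2.8191553 rad; a=sin²(Δφ/2)+cosφ1·cosφ2·sin²(Δλ/2)=0.9595991730; c=2·atan2(√a, √(1-a))=2.736836236; dist=6371·c=17436.384 ≈ 17436.4 km; running total=47706.9 km
Leg 3 bearing: y=sinΔλ·cosφ2=0.19883003, x=cosφ1·sinφ2-sinφ1·cosφ2·cosΔλ=-0.33991325; θ=atan2(y, x)=149.6748° ≈ 149.7°
Leg 4: φ1=0.8925055, φ2=-0.4346481, Δφ=-1.3271536, Δλ=0.4933889 rad; a=sin²(Δφ/2)+cosφ1·cosφ2·sin²(Δλ/2)=0.4133189933; c=2·atan2(√a, √(1-a))=1.396553973; dist=6371·c=8897.445 ≈ 8897.4 km; running total=56604.3 km
Leg 4 bearing: y=sinΔλ·cosφ2=0.42957592, x=cosφ1·sinφ2-sinφ1·cosφ2·cosΔλ=-0.88623368; θ=atan2(y, x)=154.1396° ≈ 154.1°
Leg 5: φ1=-0.4346481, φ2=0.7955473, Δφ=1.2301953, Δλ=0.9299481 rad; a=sin²(Δφ/2)+cosφ1·cosφ2·sin²(Δλ/2)=0.4606108174; c=2·atan2(√a, √(1-a))=1.491936250; dist=6371·c=9505.126 ≈ 9505.1 km; running total=66109.4 km
Leg 5 bearing: y=sinΔλ·cosφ2=0.56102726, x=cosφ1·sinφ2-sinφ1·cosφ2·cosΔλ=0.82404028; θ=atan2(y, x)=34.2480° ≈ 34.2°
Leg 6: φ1=0.7955473, φ2=0.4123061, Δφ=-0.3832411, Δλ=-3.4930409 rad; a=sin²(Δφ/2)+cosφ1·cosφ2·sin²(Δλ/2)=0.6579155828; c=2·atan2(√a, √(1-a))=1.892128857; dist=6371·c=12054.753 ≈ 12054.8 km; running total=78164.2 km
Leg 6 bearing: y=sinΔλ·cosφ2=0.31540877, x=cosφ1·sinφ2-sinφ1·cosφ2·cosΔλ=0.89485640; θ=atan2(y, x)=19.4160° ≈ 19.4°
Leg 7: φ1=0.4123061, φ2=-0.6029100, Δφ=-1.0152161, Δλ=-0.3625590 rad; a=sin²(Δφ/2)+cosφ1·cosφ2·sin²(Δλ/2)=0.2608113033; c=2·atan2(√a, √(1-a))=1.071990293; dist=6371·c=6829.650 ≈ 6829.7 km; running total=84993.9 km
Leg 7 bearing: y=sinΔλ·cosφ2=-0.29213615, x=cosφ1·sinφ2-sinφ1·cosφ2·cosΔλ=-0.82813739; θ=atan2(y, x)=-160.5690° <0 so +360° → 199.4310° ≈ 199.4°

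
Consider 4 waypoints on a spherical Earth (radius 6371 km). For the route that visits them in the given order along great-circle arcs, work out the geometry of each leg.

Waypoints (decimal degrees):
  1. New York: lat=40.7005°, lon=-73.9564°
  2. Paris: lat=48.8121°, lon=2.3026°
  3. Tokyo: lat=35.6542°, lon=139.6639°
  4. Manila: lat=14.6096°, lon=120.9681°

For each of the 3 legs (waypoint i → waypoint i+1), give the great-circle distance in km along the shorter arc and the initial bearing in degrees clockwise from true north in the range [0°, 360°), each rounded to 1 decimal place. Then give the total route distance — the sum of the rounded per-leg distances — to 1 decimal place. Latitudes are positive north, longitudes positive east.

Leg 1: φ1=0.7103577, φ2=0.8519319, Δφ=0.1415741, Δλ=1.3309706 rad; a=sin²(Δφ/2)+cosφ1·cosφ2·sin²(Δλ/2)=0.1953335240; c=2·atan2(√a, √(1-a))=0.915577269; dist=6371·c=5833.143 ≈ 5833.1 km; running total=5833.1 km
Leg 1 bearing: y=sinΔλ·cosφ2=0.63968300, x=cosφ1·sinφ2-sinφ1·cosφ2·cosΔλ=0.46852856; θ=atan2(y, x)=53.7795° ≈ 53.8°
Leg 2: φ1=0.8519319, φ2=0.6222832, Δφ=-0.2296487, Δλ=2.3974069 rad; a=sin²(Δφ/2)+cosφ1·cosφ2·sin²(Δλ/2)=0.4774874896; c=2·atan2(√a, √(1-a))=1.525756079; dist=6371·c=9720.592 ≈ 9720.6 km; running total=15553.7 km
Leg 2 bearing: y=sinΔλ·cosφ2=0.55039925, x=cosφ1·sinφ2-sinφ1·cosφ2·cosΔλ=0.83368664; θ=atan2(y, x)=33.4328° ≈ 33.4°
Leg 3: φ1=0.6222832, φ2=0.2549856, Δφ=-0.3672976, Δλ=-0.3263033 rad; a=sin²(Δφ/2)+cosφ1·cosφ2·sin²(Δλ/2)=0.0540938546; c=2·atan2(√a, √(1-a))=0.469460942; dist=6371·c=2990.936 ≈ 2990.9 km; running total=18544.6 km
Leg 3 bearing: y=sinΔλ·cosφ2=-0.31017940, x=cosφ1·sinφ2-sinφ1·cosφ2·cosΔλ=-0.32933202; θ=atan2(y, x)=-136.7154° <0 so +360° → 223.2846° ≈ 223.3°

Leg 1: dist=5833.1 km, bearing=53.8°
Leg 2: dist=9720.6 km, bearing=33.4°
Leg 3: dist=2990.9 km, bearing=223.3°
Total: 18544.6 km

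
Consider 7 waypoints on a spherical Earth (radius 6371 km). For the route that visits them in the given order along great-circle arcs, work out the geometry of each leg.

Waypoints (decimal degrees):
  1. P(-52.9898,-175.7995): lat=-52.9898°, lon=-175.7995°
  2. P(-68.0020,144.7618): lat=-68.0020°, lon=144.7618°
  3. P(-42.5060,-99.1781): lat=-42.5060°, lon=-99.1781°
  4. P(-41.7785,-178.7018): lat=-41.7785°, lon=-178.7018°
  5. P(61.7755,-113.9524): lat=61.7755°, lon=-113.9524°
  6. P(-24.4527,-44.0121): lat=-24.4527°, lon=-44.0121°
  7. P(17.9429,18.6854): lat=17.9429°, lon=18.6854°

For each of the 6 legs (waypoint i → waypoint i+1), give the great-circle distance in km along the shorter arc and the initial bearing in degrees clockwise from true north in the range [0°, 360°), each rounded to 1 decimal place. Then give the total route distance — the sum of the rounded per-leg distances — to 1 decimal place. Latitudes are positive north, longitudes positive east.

Leg 1: φ1=-0.9248465, φ2=-1.1868588, Δφ=-0.2620123, Δλ=5.5948501 rad; a=sin²(Δφ/2)+cosφ1·cosφ2·sin²(Δλ/2)=0.0427347566; c=2·atan2(√a, √(1-a))=0.416450609; dist=6371·c=2653.207 ≈ 2653.2 km; running total=2653.2 km
Leg 1 bearing: y=sinΔλ·cosφ2=-0.23794914, x=cosφ1·sinφ2-sinφ1·cosφ2·cosΔλ=-0.32713024; θ=atan2(y, x)=-143.9685° <0 so +360° → 216.0315° ≈ 216.0°
Leg 2: φ1=-1.1868588, φ2=-0.7418697, Δφ=0.4449891, Δλ=-4.2575544 rad; a=sin²(Δφ/2)+cosφ1·cosφ2·sin²(Δλ/2)=0.2474173560; c=2·atan2(√a, √(1-a))=1.041222850; dist=6371·c=6633.631 ≈ 6633.6 km; running total=9286.8 km
Leg 2 bearing: y=sinΔλ·cosφ2=0.66225754, x=cosφ1·sinφ2-sinφ1·cosφ2·cosΔλ=-0.55337418; θ=atan2(y, x)=129.8817° ≈ 129.9°
Leg 3: φ1=-0.7418697, φ2=-0.7291724, Δφ=0.0126973, Δλ=-1.3879504 rad; a=sin²(Δφ/2)+cosφ1·cosφ2·sin²(Δλ/2)=0.2249368179; c=2·atan2(√a, √(1-a))=0.988280777; dist=6371·c=6296.337 ≈ 6296.3 km; running total=15583.1 km
Leg 3 bearing: y=sinΔλ·cosφ2=-0.73329496, x=cosφ1·sinφ2-sinφ1·cosφ2·cosΔλ=-0.39954910; θ=atan2(y, x)=-118.5846° <0 so +360° → 241.4154° ≈ 241.4°
Leg 4: φ1=-0.7291724, φ2=1.0781859, Δφ=1.8073583, Δλ=1.1300902 rad; a=sin²(Δφ/2)+cosφ1·cosφ2·sin²(Δλ/2)=0.7182964456; c=2·atan2(√a, √(1-a))=2.022604394; dist=6371·c=12886.013 ≈ 12886.0 km; running total=28469.1 km
Leg 4 bearing: y=sinΔλ·cosφ2=0.42773966, x=cosφ1·sinφ2-sinφ1·cosφ2·cosΔλ=0.79147042; θ=atan2(y, x)=28.3884° ≈ 28.4°
Leg 5: φ1=1.0781859, φ2=-0.4267801, Δφ=-1.5049660, Δλ=1.2206885 rad; a=sin²(Δφ/2)+cosφ1·cosφ2·sin²(Δλ/2)=0.6085305265; c=2·atan2(√a, √(1-a))=1.789599056; dist=6371·c=11401.536 ≈ 11401.5 km; running total=39870.6 km
Leg 5 bearing: y=sinΔλ·cosφ2=0.85508043, x=cosφ1·sinφ2-sinφ1·cosφ2·cosΔλ=-0.47087361; θ=atan2(y, x)=118.8406° ≈ 118.8°
Leg 6: φ1=-0.4267801, φ2=0.3131627, Δφ=0.7399428, Δλ=1.0942778 rad; a=sin²(Δφ/2)+cosφ1·cosφ2·sin²(Δλ/2)=0.3651424592; c=2·atan2(√a, √(1-a))=1.297699191; dist=6371·c=8267.642 ≈ 8267.6 km; running total=48138.2 km
Leg 6 bearing: y=sinΔλ·cosφ2=0.84537941, x=cosφ1·sinφ2-sinφ1·cosφ2·cosΔλ=0.46107204; θ=atan2(y, x)=61.3918° ≈ 61.4°

Leg 1: dist=2653.2 km, bearing=216.0°
Leg 2: dist=6633.6 km, bearing=129.9°
Leg 3: dist=6296.3 km, bearing=241.4°
Leg 4: dist=12886.0 km, bearing=28.4°
Leg 5: dist=11401.5 km, bearing=118.8°
Leg 6: dist=8267.6 km, bearing=61.4°
Total: 48138.2 km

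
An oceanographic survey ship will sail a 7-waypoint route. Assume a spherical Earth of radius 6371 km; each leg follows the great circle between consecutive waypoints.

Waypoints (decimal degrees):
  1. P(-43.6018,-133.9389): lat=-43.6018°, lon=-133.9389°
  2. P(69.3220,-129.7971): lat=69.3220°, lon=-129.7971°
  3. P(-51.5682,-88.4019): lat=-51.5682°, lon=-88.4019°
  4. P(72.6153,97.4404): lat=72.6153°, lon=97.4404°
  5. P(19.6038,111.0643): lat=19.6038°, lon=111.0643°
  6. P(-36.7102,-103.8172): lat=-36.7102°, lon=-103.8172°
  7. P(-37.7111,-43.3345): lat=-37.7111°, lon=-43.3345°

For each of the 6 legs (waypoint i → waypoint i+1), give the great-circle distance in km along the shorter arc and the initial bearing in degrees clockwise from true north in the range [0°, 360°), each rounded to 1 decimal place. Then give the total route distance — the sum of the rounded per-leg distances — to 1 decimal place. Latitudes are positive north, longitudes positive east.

Leg 1: φ1=-0.7609950, φ2=1.2098971, Δφ=1.9708921, Δλ=0.0722880 rad; a=sin²(Δφ/2)+cosφ1·cosφ2·sin²(Δλ/2)=0.6950871932; c=2·atan2(√a, √(1-a))=1.971617310; dist=6371·c=12561.174 ≈ 12561.2 km; running total=12561.2 km
Leg 1 bearing: y=sinΔλ·cosφ2=0.02550381, x=cosφ1·sinφ2-sinφ1·cosφ2·cosΔλ=0.92038769; θ=atan2(y, x)=1.5873° ≈ 1.6°
Leg 2: φ1=1.2098971, φ2=-0.9000349, Δφ=-2.1099320, Δλ=0.7224825 rad; a=sin²(Δφ/2)+cosφ1·cosφ2·sin²(Δλ/2)=0.7841152891; c=2·atan2(√a, √(1-a))=2.175150274; dist=6371·c=13857.882 ≈ 13857.9 km; running total=26419.1 km
Leg 2 bearing: y=sinΔλ·cosφ2=0.41102092, x=cosφ1·sinφ2-sinφ1·cosφ2·cosΔλ=-0.71286451; θ=atan2(y, x)=150.0333° ≈ 150.0°
Leg 3: φ1=-0.9000349, φ2=1.2673761, Δφ=2.1674110, Δλ=3.2435600 rad; a=sin²(Δφ/2)+cosφ1·cosφ2·sin²(Δλ/2)=0.9661604263; c=2·atan2(√a, √(1-a))=2.771574699; dist=6371·c=17657.702 ≈ 17657.7 km; running total=44076.8 km
Leg 3 bearing: y=sinΔλ·cosφ2=-0.03041365, x=cosφ1·sinφ2-sinφ1·cosφ2·cosΔλ=0.36035099; θ=atan2(y, x)=-4.8243° <0 so +360° → 355.1757° ≈ 355.2°
Leg 4: φ1=1.2673761, φ2=0.3421509, Δφ=-0.9252252, Δλ=0.2377819 rad; a=sin²(Δφ/2)+cosφ1·cosφ2·sin²(Δλ/2)=0.2031324836; c=2·atan2(√a, √(1-a))=0.935103642; dist=6371·c=5957.545 ≈ 5957.5 km; running total=50034.3 km
Leg 4 bearing: y=sinΔλ·cosφ2=0.22189407, x=cosφ1·sinφ2-sinφ1·cosφ2·cosΔλ=-0.77346088; θ=atan2(y, x)=163.9926° ≈ 164.0°
Leg 5: φ1=0.3421509, φ2=-0.6407139, Δφ=-0.9828647, Δλ=-3.7503897 rad; a=sin²(Δφ/2)+cosφ1·cosφ2·sin²(Δλ/2)=0.9100391133; c=2·atan2(√a, √(1-a))=2.532344032; dist=6371·c=16133.564 ≈ 16133.6 km; running total=66167.9 km
Leg 5 bearing: y=sinΔλ·cosφ2=0.45845943, x=cosφ1·sinφ2-sinφ1·cosφ2·cosΔλ=-0.34247139; θ=atan2(y, x)=126.7599° ≈ 126.8°
Leg 6: φ1=-0.6407139, φ2=-0.6581829, Δφ=-0.0174690, Δλ=1.0556223 rad; a=sin²(Δφ/2)+cosφ1·cosφ2·sin²(Δλ/2)=0.1609466149; c=2·atan2(√a, √(1-a))=0.825612715; dist=6371·c=5259.979 ≈ 5260.0 km; running total=71427.9 km
Leg 6 bearing: y=sinΔλ·cosφ2=0.68842513, x=cosφ1·sinφ2-sinφ1·cosφ2·cosΔλ=-0.25737531; θ=atan2(y, x)=110.4988° ≈ 110.5°

Leg 1: dist=12561.2 km, bearing=1.6°
Leg 2: dist=13857.9 km, bearing=150.0°
Leg 3: dist=17657.7 km, bearing=355.2°
Leg 4: dist=5957.5 km, bearing=164.0°
Leg 5: dist=16133.6 km, bearing=126.8°
Leg 6: dist=5260.0 km, bearing=110.5°
Total: 71427.9 km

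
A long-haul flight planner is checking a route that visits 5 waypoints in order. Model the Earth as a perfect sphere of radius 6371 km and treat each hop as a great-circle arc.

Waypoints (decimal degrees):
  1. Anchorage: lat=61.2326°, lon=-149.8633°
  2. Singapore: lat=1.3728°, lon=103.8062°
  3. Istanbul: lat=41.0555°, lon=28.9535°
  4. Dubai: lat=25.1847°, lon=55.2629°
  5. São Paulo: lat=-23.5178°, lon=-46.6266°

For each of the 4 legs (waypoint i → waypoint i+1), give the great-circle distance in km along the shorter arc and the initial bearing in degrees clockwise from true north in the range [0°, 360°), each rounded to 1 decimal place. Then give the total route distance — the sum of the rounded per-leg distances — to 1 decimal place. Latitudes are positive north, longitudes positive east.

Leg 1: φ1=1.0687105, φ2=0.0239599, Δφ=-1.0447506, Δλ=4.4273680 rad; a=sin²(Δφ/2)+cosφ1·cosφ2·sin²(Δλ/2)=0.5571392635; c=2·atan2(√a, √(1-a))=1.685325065; dist=6371·c=10737.206 ≈ 10737.2 km; running total=10737.2 km
Leg 1 bearing: y=sinΔλ·cosφ2=-0.95938031, x=cosφ1·sinφ2-sinφ1·cosφ2·cosΔλ=0.25793380; θ=atan2(y, x)=-74.9516° <0 so +360° → 285.0484° ≈ 285.0°
Leg 2: φ1=0.0239599, φ2=0.7165537, Δφ=0.6925938, Δλ=-1.3064261 rad; a=sin²(Δφ/2)+cosφ1·cosφ2·sin²(Δλ/2)=0.3936404464; c=2·atan2(√a, √(1-a))=1.356439410; dist=6371·c=8641.875 ≈ 8641.9 km; running total=19379.1 km
Leg 2 bearing: y=sinΔλ·cosφ2=-0.72787513, x=cosφ1·sinφ2-sinφ1·cosφ2·cosΔλ=0.65188065; θ=atan2(y, x)=-48.1526° <0 so +360° → 311.8474° ≈ 311.8°
Leg 3: φ1=0.7165537, φ2=0.4395559, Δφ=-0.2769977, Δλ=0.4591857 rad; a=sin²(Δφ/2)+cosφ1·cosφ2·sin²(Δλ/2)=0.0544028209; c=2·atan2(√a, √(1-a))=0.470824990; dist=6371·c=2999.626 ≈ 2999.6 km; running total=22378.7 km
Leg 3 bearing: y=sinΔλ·cosφ2=0.40108625, x=cosφ1·sinφ2-sinφ1·cosφ2·cosΔλ=-0.21190194; θ=atan2(y, x)=117.8484° ≈ 117.8°
Leg 4: φ1=0.4395559, φ2=-0.4104630, Δφ=-0.8500190, Δλ=-1.7783072 rad; a=sin²(Δφ/2)+cosφ1·cosφ2·sin²(Δλ/2)=0.6703789050; c=2·atan2(√a, √(1-a))=1.918519158; dist=6371·c=12222.886 ≈ 12222.9 km; running total=34601.6 km
Leg 4 bearing: y=sinΔλ·cosφ2=-0.89726490, x=cosφ1·sinφ2-sinφ1·cosφ2·cosΔλ=-0.28071305; θ=atan2(y, x)=-107.3725° <0 so +360° → 252.6275° ≈ 252.6°

Leg 1: dist=10737.2 km, bearing=285.0°
Leg 2: dist=8641.9 km, bearing=311.8°
Leg 3: dist=2999.6 km, bearing=117.8°
Leg 4: dist=12222.9 km, bearing=252.6°
Total: 34601.6 km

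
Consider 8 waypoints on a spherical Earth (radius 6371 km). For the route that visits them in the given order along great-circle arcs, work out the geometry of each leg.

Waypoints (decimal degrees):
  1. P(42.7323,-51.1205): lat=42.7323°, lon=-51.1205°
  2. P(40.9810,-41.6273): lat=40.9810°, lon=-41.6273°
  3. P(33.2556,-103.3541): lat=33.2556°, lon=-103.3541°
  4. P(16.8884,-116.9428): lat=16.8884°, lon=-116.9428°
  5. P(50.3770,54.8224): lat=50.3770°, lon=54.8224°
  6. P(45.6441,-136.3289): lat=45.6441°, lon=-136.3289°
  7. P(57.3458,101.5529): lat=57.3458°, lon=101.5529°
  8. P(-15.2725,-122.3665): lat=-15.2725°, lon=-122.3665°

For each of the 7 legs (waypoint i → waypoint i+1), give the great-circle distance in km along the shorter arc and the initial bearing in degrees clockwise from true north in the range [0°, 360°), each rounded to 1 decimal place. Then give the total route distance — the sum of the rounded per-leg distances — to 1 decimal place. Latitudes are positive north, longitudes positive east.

Leg 1: dist=809.5 km, bearing=100.7°
Leg 2: dist=5426.6 km, bearing=281.8°
Leg 3: dist=2272.1 km, bearing=220.1°
Leg 4: dist=12492.1 km, bearing=5.7°
Leg 5: dist=9284.1 km, bearing=7.8°
Leg 6: dist=7375.7 km, bearing=330.1°
Leg 7: dist=14081.1 km, bearing=56.5°
Total: 51741.2 km

Leg 1: φ1=0.7458193, φ2=0.7152534, Δφ=-0.0305660, Δλ=0.1656876 rad; a=sin²(Δφ/2)+cosφ1·cosφ2·sin²(Δλ/2)=0.0040305641; c=2·atan2(√a, √(1-a))=0.127058899; dist=6371·c=809.492 ≈ 809.5 km; running total=809.5 km
Leg 1 bearing: y=sinΔλ·cosφ2=0.12451054, x=cosφ1·sinφ2-sinφ1·cosφ2·cosΔλ=-0.02354570; θ=atan2(y, x)=100.7085° ≈ 100.7°
Leg 2: φ1=0.7152534, φ2=0.5804197, Δφ=-0.1348337, Δλ=-1.0773359 rad; a=sin²(Δφ/2)+cosφ1·cosφ2·sin²(Δλ/2)=0.1706708030; c=2·atan2(√a, √(1-a))=0.851761963; dist=6371·c=5426.575 ≈ 5426.6 km; running total=6236.1 km
Leg 2 bearing: y=sinΔλ·cosφ2=-0.73646919, x=cosφ1·sinφ2-sinφ1·cosφ2·cosΔλ=0.15421495; θ=atan2(y, x)=-78.1733° <0 so +360° → 281.8267° ≈ 281.8°
Leg 3: φ1=0.5804197, φ2=0.2947582, Δφ=-0.2856615, Δλ=-0.2371676 rad; a=sin²(Δφ/2)+cosφ1·cosφ2·sin²(Δλ/2)=0.0314616825; c=2·atan2(√a, √(1-a))=0.356635832; dist=6371·c=2272.127 ≈ 2272.1 km; running total=8508.2 km
Leg 3 bearing: y=sinΔλ·cosφ2=-0.22481757, x=cosφ1·sinφ2-sinφ1·cosφ2·cosΔλ=-0.26710380; θ=atan2(y, x)=-139.9131° <0 so +360° → 220.0869° ≈ 220.1°
Leg 4: φ1=0.2947582, φ2=0.8792445, Δφ=0.5844863, Δλ=2.9978683 rad; a=sin²(Δφ/2)+cosφ1·cosφ2·sin²(Δλ/2)=0.6900856294; c=2·atan2(√a, √(1-a))=1.960777778; dist=6371·c=12492.115 ≈ 12492.1 km; running total=21000.3 km
Leg 4 bearing: y=sinΔλ·cosφ2=0.09134258, x=cosφ1·sinφ2-sinφ1·cosφ2·cosΔλ=0.92039467; θ=atan2(y, x)=5.6676° ≈ 5.7°
Leg 5: φ1=0.8792445, φ2=0.7966398, Δφ=-0.0826047, Δλ=-3.3362196 rad; a=sin²(Δφ/2)+cosφ1·cosφ2·sin²(Δλ/2)=0.4433438224; c=2·atan2(√a, √(1-a))=1.457240077; dist=6371·c=9284.077 ≈ 9284.1 km; running total=30284.4 km
Leg 5 bearing: y=sinΔλ·cosφ2=0.13520884, x=cosφ1·sinφ2-sinφ1·cosφ2·cosΔλ=0.98431645; θ=atan2(y, x)=7.8214° ≈ 7.8°
Leg 6: φ1=0.7966398, φ2=1.0008730, Δφ=0.2042332, Δλ=4.1518206 rad; a=sin²(Δφ/2)+cosφ1·cosφ2·sin²(Δλ/2)=0.2992784808; c=2·atan2(√a, √(1-a))=1.157704455; dist=6371·c=7375.735 ≈ 7375.7 km; running total=37660.1 km
Leg 6 bearing: y=sinΔλ·cosφ2=-0.45698834, x=cosφ1·sinφ2-sinφ1·cosφ2·cosΔλ=0.79372864; θ=atan2(y, x)=-29.9311° <0 so +360° → 330.0689° ≈ 330.1°
Leg 7: φ1=1.0008730, φ2=-0.2665554, Δφ=-1.2674284, Δλ=-3.9081308 rad; a=sin²(Δφ/2)+cosφ1·cosφ2·sin²(Δλ/2)=0.7983547142; c=2·atan2(√a, √(1-a))=2.210190534; dist=6371·c=14081.124 ≈ 14081.1 km; running total=51741.2 km
Leg 7 bearing: y=sinΔλ·cosφ2=0.66914894, x=cosφ1·sinφ2-sinφ1·cosφ2·cosΔλ=0.44291936; θ=atan2(y, x)=56.4988° ≈ 56.5°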